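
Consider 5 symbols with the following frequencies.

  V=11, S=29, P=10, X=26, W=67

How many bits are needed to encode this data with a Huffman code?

287

Merge the two smallest weights repeatedly:
merge P(10) and V(11): 21
merge 21 and X(26): 47
merge S(29) and 47: 76
merge W(67) and 76: 143
Total encoded bits = sum of merged weights = 21 + 47 + 76 + 143 = 287.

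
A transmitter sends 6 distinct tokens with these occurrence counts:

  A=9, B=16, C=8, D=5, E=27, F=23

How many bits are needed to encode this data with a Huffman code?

211

Greedily combine the two least-frequent nodes:
D(5) + C(8) → 13
A(9) + 13 → 22
B(16) + 22 → 38
F(23) + E(27) → 50
38 + 50 → 88
The encoded length is the sum of every internal node's weight: 13 + 22 + 38 + 50 + 88 = 211 bits.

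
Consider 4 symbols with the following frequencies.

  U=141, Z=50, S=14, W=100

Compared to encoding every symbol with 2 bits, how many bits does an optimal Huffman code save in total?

77

Fixed-length: 2 bits × 305 symbols = 610 bits.
Huffman merges:
combine S(14), Z(50) → 64
combine 64, W(100) → 164
combine U(141), 164 → 305
Huffman total = 64 + 164 + 305 = 533 bits.
Saving = 610 − 533 = 77 bits.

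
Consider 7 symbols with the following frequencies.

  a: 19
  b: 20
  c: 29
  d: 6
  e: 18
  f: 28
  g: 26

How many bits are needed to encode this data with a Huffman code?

Build the Huffman tree bottom-up:
combine d(6), e(18) → 24
combine a(19), b(20) → 39
combine 24, g(26) → 50
combine f(28), c(29) → 57
combine 39, 50 → 89
combine 57, 89 → 146
Total encoded bits = sum of merged weights = 24 + 39 + 50 + 57 + 89 + 146 = 405.

405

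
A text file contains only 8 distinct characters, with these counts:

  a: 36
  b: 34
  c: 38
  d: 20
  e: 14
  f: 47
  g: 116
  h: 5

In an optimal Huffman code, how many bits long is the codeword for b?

Repeatedly merge the two smallest:
combine h(5), e(14) → 19
combine 19, d(20) → 39
combine b(34), a(36) → 70
combine c(38), 39 → 77
combine f(47), 70 → 117
combine 77, g(116) → 193
combine 117, 193 → 310
b sits 3 levels below the root, so its codeword is 3 bits.

3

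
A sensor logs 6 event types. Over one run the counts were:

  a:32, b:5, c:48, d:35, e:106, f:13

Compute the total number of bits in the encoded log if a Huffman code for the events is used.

Build the Huffman tree bottom-up:
combine b(5), f(13) → 18
combine 18, a(32) → 50
combine d(35), c(48) → 83
combine 50, 83 → 133
combine e(106), 133 → 239
Each symbol's bit-cost is frequency × depth; summing gives 523 bits (equivalently 18 + 50 + 83 + 133 + 239).

523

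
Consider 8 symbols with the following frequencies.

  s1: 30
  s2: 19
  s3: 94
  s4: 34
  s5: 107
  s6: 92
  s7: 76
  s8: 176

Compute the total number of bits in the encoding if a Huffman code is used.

Merge the two smallest weights repeatedly:
merge s2(19) and s1(30): 49
merge s4(34) and 49: 83
merge s7(76) and 83: 159
merge s6(92) and s3(94): 186
merge s5(107) and 159: 266
merge s8(176) and 186: 362
merge 266 and 362: 628
The encoded length is the sum of every internal node's weight: 49 + 83 + 159 + 186 + 266 + 362 + 628 = 1733 bits.

1733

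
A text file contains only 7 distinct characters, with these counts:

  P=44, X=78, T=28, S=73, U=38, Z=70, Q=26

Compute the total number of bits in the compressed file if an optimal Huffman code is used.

Build the Huffman tree bottom-up:
combine Q(26), T(28) → 54
combine U(38), P(44) → 82
combine 54, Z(70) → 124
combine S(73), X(78) → 151
combine 82, 124 → 206
combine 151, 206 → 357
Each symbol's bit-cost is frequency × depth; summing gives 974 bits (equivalently 54 + 82 + 124 + 151 + 206 + 357).

974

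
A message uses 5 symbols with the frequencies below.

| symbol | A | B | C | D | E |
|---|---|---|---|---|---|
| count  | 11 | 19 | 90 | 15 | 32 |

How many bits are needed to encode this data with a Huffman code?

315

Build the Huffman tree bottom-up:
combine A(11), D(15) → 26
combine B(19), 26 → 45
combine E(32), 45 → 77
combine 77, C(90) → 167
The encoded length is the sum of every internal node's weight: 26 + 45 + 77 + 167 = 315 bits.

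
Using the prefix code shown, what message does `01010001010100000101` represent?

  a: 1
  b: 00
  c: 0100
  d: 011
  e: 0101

ebecbe

Read left to right; each codeword is recognised as soon as it completes (prefix code):
  0101→e | 00→b | 0101→e | 0100→c | 00→b | 0101→e
Decoded message: ebecbe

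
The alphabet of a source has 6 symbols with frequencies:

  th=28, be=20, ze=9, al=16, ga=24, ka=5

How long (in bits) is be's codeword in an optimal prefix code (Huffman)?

2

Build the tree from the bottom:
merge ka(5) and ze(9): 14
merge 14 and al(16): 30
merge be(20) and ga(24): 44
merge th(28) and 30: 58
merge 44 and 58: 102
be's leaf is at depth 2, giving a 2-bit codeword.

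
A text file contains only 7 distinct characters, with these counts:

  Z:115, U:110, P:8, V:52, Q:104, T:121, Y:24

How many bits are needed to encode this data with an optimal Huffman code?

1372

Build the Huffman tree bottom-up:
merge P(8) and Y(24): 32
merge 32 and V(52): 84
merge 84 and Q(104): 188
merge U(110) and Z(115): 225
merge T(121) and 188: 309
merge 225 and 309: 534
Total encoded bits = sum of merged weights = 32 + 84 + 188 + 225 + 309 + 534 = 1372.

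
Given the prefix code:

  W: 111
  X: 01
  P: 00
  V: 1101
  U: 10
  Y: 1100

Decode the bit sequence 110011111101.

Read left to right; each codeword is recognised as soon as it completes (prefix code):
  1100→Y | 111→W | 111→W | 01→X
Decoded message: YWWX

YWWX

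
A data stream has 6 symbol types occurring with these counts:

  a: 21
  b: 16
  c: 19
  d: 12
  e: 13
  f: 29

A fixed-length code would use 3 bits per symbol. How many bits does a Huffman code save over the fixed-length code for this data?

Fixed-length: 3 bits × 110 symbols = 330 bits.
Huffman merges:
combine d(12), e(13) → 25
combine b(16), c(19) → 35
combine a(21), 25 → 46
combine f(29), 35 → 64
combine 46, 64 → 110
Huffman total = 25 + 35 + 46 + 64 + 110 = 280 bits.
Saving = 330 − 280 = 50 bits.

50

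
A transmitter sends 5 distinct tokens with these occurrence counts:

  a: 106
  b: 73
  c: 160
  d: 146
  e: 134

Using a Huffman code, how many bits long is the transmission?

1417

Build the Huffman tree bottom-up:
b(73) + a(106) → 179
e(134) + d(146) → 280
c(160) + 179 → 339
280 + 339 → 619
The encoded length is the sum of every internal node's weight: 179 + 280 + 339 + 619 = 1417 bits.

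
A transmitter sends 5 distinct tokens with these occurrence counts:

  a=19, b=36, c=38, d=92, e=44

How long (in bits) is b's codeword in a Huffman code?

Huffman merges, smallest pair first:
combine a(19), b(36) → 55
combine c(38), e(44) → 82
combine 55, 82 → 137
combine d(92), 137 → 229
The subtree containing b is merged 3 times, so code length = 3.

3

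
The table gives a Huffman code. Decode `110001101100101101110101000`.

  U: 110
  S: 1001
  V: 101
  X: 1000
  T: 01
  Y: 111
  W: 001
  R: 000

Read left to right; each codeword is recognised as soon as it completes (prefix code):
  110→U | 001→W | 101→V | 1001→S | 01→T | 101→V | 110→U | 101→V | 000→R
Decoded message: UWVSTVUVR

UWVSTVUVR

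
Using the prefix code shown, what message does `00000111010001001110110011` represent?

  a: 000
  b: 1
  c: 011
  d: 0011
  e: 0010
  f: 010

adbfecbcd

Read left to right; each codeword is recognised as soon as it completes (prefix code):
  000→a | 0011→d | 1→b | 010→f | 0010→e | 011→c | 1→b | 011→c | 0011→d
Decoded message: adbfecbcd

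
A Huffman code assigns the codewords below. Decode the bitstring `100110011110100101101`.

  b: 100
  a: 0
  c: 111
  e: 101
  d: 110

Read left to right; each codeword is recognised as soon as it completes (prefix code):
  100→b | 110→d | 0→a | 111→c | 101→e | 0→a | 0→a | 101→e | 101→e
Decoded message: bdaceaaee

bdaceaaee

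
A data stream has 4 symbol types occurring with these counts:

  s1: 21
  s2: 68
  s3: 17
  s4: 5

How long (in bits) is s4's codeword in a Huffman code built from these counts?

Build the tree from the bottom:
merge s4(5) and s3(17): 22
merge s1(21) and 22: 43
merge 43 and s2(68): 111
The subtree containing s4 is merged 3 times, so code length = 3.

3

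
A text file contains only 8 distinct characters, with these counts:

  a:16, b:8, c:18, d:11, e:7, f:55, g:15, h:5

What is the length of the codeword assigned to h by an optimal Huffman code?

Repeatedly merge the two smallest:
h(5) + e(7) → 12
b(8) + d(11) → 19
12 + g(15) → 27
a(16) + c(18) → 34
19 + 27 → 46
34 + 46 → 80
f(55) + 80 → 135
h sits 5 levels below the root, so its codeword is 5 bits.

5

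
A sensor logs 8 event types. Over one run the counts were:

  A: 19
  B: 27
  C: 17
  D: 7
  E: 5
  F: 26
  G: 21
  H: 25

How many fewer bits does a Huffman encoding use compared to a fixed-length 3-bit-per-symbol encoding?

15

Fixed-length: 3 bits × 147 symbols = 441 bits.
Huffman merges:
combine E(5), D(7) → 12
combine 12, C(17) → 29
combine A(19), G(21) → 40
combine H(25), F(26) → 51
combine B(27), 29 → 56
combine 40, 51 → 91
combine 56, 91 → 147
Huffman total = 12 + 29 + 40 + 51 + 56 + 91 + 147 = 426 bits.
Saving = 441 − 426 = 15 bits.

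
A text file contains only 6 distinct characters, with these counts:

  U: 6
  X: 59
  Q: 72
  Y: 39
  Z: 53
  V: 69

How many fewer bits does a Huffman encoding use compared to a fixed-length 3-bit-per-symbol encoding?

155

Fixed-length: 3 bits × 298 symbols = 894 bits.
Huffman merges:
merge U(6) and Y(39): 45
merge 45 and Z(53): 98
merge X(59) and V(69): 128
merge Q(72) and 98: 170
merge 128 and 170: 298
Huffman total = 45 + 98 + 128 + 170 + 298 = 739 bits.
Saving = 894 − 739 = 155 bits.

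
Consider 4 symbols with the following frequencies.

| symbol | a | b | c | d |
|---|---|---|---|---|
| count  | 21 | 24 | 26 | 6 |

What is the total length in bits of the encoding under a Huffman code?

Merge the two smallest weights repeatedly:
combine d(6), a(21) → 27
combine b(24), c(26) → 50
combine 27, 50 → 77
Each symbol's bit-cost is frequency × depth; summing gives 154 bits (equivalently 27 + 50 + 77).

154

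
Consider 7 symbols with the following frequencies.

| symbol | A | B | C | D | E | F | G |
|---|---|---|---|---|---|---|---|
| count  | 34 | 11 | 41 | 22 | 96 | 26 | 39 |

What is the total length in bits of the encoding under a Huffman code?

Merge the two smallest weights repeatedly:
B(11) + D(22) → 33
F(26) + 33 → 59
A(34) + G(39) → 73
C(41) + 59 → 100
73 + E(96) → 169
100 + 169 → 269
The encoded length is the sum of every internal node's weight: 33 + 59 + 73 + 100 + 169 + 269 = 703 bits.

703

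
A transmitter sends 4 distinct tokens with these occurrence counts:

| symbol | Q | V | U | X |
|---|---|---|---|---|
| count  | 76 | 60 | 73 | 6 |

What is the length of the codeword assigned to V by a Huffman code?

3

Repeatedly merge the two smallest:
combine X(6), V(60) → 66
combine 66, U(73) → 139
combine Q(76), 139 → 215
The subtree containing V is merged 3 times, so code length = 3.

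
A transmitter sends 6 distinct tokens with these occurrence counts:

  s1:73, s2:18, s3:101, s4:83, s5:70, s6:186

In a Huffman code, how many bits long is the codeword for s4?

Repeatedly merge the two smallest:
merge s2(18) and s5(70): 88
merge s1(73) and s4(83): 156
merge 88 and s3(101): 189
merge 156 and s6(186): 342
merge 189 and 342: 531
s4's leaf is at depth 3, giving a 3-bit codeword.

3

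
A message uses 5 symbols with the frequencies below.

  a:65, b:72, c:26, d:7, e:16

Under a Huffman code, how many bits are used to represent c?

Repeatedly merge the two smallest:
d(7) + e(16) → 23
23 + c(26) → 49
49 + a(65) → 114
b(72) + 114 → 186
The subtree containing c is merged 3 times, so code length = 3.

3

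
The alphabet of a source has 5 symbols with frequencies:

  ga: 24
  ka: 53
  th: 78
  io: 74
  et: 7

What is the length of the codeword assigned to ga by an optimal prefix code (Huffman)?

3

Build the tree from the bottom:
merge et(7) and ga(24): 31
merge 31 and ka(53): 84
merge io(74) and th(78): 152
merge 84 and 152: 236
ga's leaf is at depth 3, giving a 3-bit codeword.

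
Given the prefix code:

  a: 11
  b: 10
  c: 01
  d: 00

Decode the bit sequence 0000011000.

Read left to right; each codeword is recognised as soon as it completes (prefix code):
  00→d | 00→d | 01→c | 10→b | 00→d
Decoded message: ddcbd

ddcbd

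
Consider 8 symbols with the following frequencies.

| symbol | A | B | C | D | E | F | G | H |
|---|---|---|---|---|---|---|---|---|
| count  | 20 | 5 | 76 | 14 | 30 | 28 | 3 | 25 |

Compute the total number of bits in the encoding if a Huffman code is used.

523

Greedily combine the two least-frequent nodes:
G(3) + B(5) → 8
8 + D(14) → 22
A(20) + 22 → 42
H(25) + F(28) → 53
E(30) + 42 → 72
53 + 72 → 125
C(76) + 125 → 201
Total encoded bits = sum of merged weights = 8 + 22 + 42 + 53 + 72 + 125 + 201 = 523.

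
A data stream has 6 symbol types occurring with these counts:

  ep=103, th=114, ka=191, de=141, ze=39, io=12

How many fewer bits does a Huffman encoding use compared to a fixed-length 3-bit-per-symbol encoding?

395

Fixed-length: 3 bits × 600 symbols = 1800 bits.
Huffman merges:
merge io(12) and ze(39): 51
merge 51 and ep(103): 154
merge th(114) and de(141): 255
merge 154 and ka(191): 345
merge 255 and 345: 600
Huffman total = 51 + 154 + 255 + 345 + 600 = 1405 bits.
Saving = 1800 − 1405 = 395 bits.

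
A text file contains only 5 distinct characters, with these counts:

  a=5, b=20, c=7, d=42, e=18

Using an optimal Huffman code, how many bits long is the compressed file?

184

Merge the two smallest weights repeatedly:
merge a(5) and c(7): 12
merge 12 and e(18): 30
merge b(20) and 30: 50
merge d(42) and 50: 92
The encoded length is the sum of every internal node's weight: 12 + 30 + 50 + 92 = 184 bits.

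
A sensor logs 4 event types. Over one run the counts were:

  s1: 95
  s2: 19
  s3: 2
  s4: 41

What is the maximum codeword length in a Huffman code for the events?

Merge the two lowest-weight nodes at each step:
s3(2) + s2(19) → 21
21 + s4(41) → 62
62 + s1(95) → 157
The first pair merged (s3, s2) ends up deepest, at depth 3.

3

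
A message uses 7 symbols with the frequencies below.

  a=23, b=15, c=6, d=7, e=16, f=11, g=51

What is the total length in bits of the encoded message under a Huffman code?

322

Greedily combine the two least-frequent nodes:
combine c(6), d(7) → 13
combine f(11), 13 → 24
combine b(15), e(16) → 31
combine a(23), 24 → 47
combine 31, 47 → 78
combine g(51), 78 → 129
The encoded length is the sum of every internal node's weight: 13 + 24 + 31 + 47 + 78 + 129 = 322 bits.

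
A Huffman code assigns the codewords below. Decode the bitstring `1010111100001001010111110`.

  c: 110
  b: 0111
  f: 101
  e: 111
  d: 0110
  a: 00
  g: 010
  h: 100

Read left to right; each codeword is recognised as soon as it completes (prefix code):
  101→f | 0111→b | 100→h | 00→a | 100→h | 101→f | 0111→b | 110→c
Decoded message: fbhahfbc

fbhahfbc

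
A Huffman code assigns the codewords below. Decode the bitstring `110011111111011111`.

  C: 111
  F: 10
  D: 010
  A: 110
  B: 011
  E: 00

ABCCBC

Read left to right; each codeword is recognised as soon as it completes (prefix code):
  110→A | 011→B | 111→C | 111→C | 011→B | 111→C
Decoded message: ABCCBC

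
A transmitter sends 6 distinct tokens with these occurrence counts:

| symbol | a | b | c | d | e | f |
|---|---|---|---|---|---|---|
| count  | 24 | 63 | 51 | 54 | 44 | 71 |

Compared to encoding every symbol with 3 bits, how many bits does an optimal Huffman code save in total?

134

Fixed-length: 3 bits × 307 symbols = 921 bits.
Huffman merges:
combine a(24), e(44) → 68
combine c(51), d(54) → 105
combine b(63), 68 → 131
combine f(71), 105 → 176
combine 131, 176 → 307
Huffman total = 68 + 105 + 131 + 176 + 307 = 787 bits.
Saving = 921 − 787 = 134 bits.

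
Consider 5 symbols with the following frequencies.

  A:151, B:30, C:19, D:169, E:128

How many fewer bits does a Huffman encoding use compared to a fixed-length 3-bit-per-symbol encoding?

448

Fixed-length: 3 bits × 497 symbols = 1491 bits.
Huffman merges:
C(19) + B(30) → 49
49 + E(128) → 177
A(151) + D(169) → 320
177 + 320 → 497
Huffman total = 49 + 177 + 320 + 497 = 1043 bits.
Saving = 1491 − 1043 = 448 bits.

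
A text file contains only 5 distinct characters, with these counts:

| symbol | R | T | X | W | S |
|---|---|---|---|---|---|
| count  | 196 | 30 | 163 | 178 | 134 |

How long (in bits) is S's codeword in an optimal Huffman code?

3

Build the tree from the bottom:
T(30) + S(134) → 164
X(163) + 164 → 327
W(178) + R(196) → 374
327 + 374 → 701
The subtree containing S is merged 3 times, so code length = 3.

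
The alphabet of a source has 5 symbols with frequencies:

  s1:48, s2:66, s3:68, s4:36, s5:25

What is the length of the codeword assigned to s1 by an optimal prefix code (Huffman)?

Build the tree from the bottom:
combine s5(25), s4(36) → 61
combine s1(48), 61 → 109
combine s2(66), s3(68) → 134
combine 109, 134 → 243
The subtree containing s1 is merged 2 times, so code length = 2.

2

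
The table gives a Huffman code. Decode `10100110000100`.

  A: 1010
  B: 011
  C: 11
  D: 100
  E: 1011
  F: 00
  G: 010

Read left to right; each codeword is recognised as soon as it completes (prefix code):
  1010→A | 011→B | 00→F | 00→F | 100→D
Decoded message: ABFFD

ABFFD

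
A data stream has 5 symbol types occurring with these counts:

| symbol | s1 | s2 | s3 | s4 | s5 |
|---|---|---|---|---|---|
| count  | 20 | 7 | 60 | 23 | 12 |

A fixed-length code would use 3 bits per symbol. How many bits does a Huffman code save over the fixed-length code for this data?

Fixed-length: 3 bits × 122 symbols = 366 bits.
Huffman merges:
merge s2(7) and s5(12): 19
merge 19 and s1(20): 39
merge s4(23) and 39: 62
merge s3(60) and 62: 122
Huffman total = 19 + 39 + 62 + 122 = 242 bits.
Saving = 366 − 242 = 124 bits.

124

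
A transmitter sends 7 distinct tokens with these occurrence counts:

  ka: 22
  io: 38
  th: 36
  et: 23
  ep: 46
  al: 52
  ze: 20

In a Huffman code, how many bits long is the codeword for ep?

Build the tree from the bottom:
merge ze(20) and ka(22): 42
merge et(23) and th(36): 59
merge io(38) and 42: 80
merge ep(46) and al(52): 98
merge 59 and 80: 139
merge 98 and 139: 237
ep's leaf is at depth 2, giving a 2-bit codeword.

2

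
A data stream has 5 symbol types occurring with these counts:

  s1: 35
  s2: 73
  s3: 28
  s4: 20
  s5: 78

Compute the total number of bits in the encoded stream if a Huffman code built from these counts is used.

Merge the two smallest weights repeatedly:
combine s4(20), s3(28) → 48
combine s1(35), 48 → 83
combine s2(73), s5(78) → 151
combine 83, 151 → 234
Total encoded bits = sum of merged weights = 48 + 83 + 151 + 234 = 516.

516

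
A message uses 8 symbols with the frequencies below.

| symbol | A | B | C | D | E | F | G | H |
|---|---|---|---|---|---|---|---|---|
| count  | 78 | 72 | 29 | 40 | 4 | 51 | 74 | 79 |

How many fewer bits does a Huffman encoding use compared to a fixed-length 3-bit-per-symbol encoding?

51

Fixed-length: 3 bits × 427 symbols = 1281 bits.
Huffman merges:
combine E(4), C(29) → 33
combine 33, D(40) → 73
combine F(51), B(72) → 123
combine 73, G(74) → 147
combine A(78), H(79) → 157
combine 123, 147 → 270
combine 157, 270 → 427
Huffman total = 33 + 73 + 123 + 147 + 157 + 270 + 427 = 1230 bits.
Saving = 1281 − 1230 = 51 bits.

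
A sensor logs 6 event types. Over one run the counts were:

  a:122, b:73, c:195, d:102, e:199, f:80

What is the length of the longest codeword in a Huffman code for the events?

Merge the two lowest-weight nodes at each step:
merge b(73) and f(80): 153
merge d(102) and a(122): 224
merge 153 and c(195): 348
merge e(199) and 224: 423
merge 348 and 423: 771
Maximum depth reached is 3.

3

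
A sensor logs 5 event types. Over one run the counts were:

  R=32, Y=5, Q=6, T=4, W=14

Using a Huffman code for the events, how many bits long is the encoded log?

Greedily combine the two least-frequent nodes:
combine T(4), Y(5) → 9
combine Q(6), 9 → 15
combine W(14), 15 → 29
combine 29, R(32) → 61
The encoded length is the sum of every internal node's weight: 9 + 15 + 29 + 61 = 114 bits.

114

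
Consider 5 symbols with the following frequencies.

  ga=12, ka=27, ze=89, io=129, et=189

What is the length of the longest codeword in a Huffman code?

Merge the two lowest-weight nodes at each step:
merge ga(12) and ka(27): 39
merge 39 and ze(89): 128
merge 128 and io(129): 257
merge et(189) and 257: 446
The first pair merged (ga, ka) ends up deepest, at depth 4.

4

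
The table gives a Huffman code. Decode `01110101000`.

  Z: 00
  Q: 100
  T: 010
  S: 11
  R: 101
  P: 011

Read left to right; each codeword is recognised as soon as it completes (prefix code):
  011→P | 101→R | 010→T | 00→Z
Decoded message: PRTZ

PRTZ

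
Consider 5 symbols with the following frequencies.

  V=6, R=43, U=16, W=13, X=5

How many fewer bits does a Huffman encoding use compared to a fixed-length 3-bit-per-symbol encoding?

91

Fixed-length: 3 bits × 83 symbols = 249 bits.
Huffman merges:
X(5) + V(6) → 11
11 + W(13) → 24
U(16) + 24 → 40
40 + R(43) → 83
Huffman total = 11 + 24 + 40 + 83 = 158 bits.
Saving = 249 − 158 = 91 bits.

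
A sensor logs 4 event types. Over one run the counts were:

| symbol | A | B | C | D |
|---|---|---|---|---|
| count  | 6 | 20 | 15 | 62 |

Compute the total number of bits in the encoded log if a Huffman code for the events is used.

165

Build the Huffman tree bottom-up:
merge A(6) and C(15): 21
merge B(20) and 21: 41
merge 41 and D(62): 103
Total encoded bits = sum of merged weights = 21 + 41 + 103 = 165.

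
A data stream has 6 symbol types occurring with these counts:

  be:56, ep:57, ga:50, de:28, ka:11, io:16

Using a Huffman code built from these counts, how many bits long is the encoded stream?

Merge the two smallest weights repeatedly:
combine ka(11), io(16) → 27
combine 27, de(28) → 55
combine ga(50), 55 → 105
combine be(56), ep(57) → 113
combine 105, 113 → 218
Total encoded bits = sum of merged weights = 27 + 55 + 105 + 113 + 218 = 518.

518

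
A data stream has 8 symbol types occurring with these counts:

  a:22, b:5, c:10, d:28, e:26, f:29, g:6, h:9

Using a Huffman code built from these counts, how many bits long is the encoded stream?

Greedily combine the two least-frequent nodes:
merge b(5) and g(6): 11
merge h(9) and c(10): 19
merge 11 and 19: 30
merge a(22) and e(26): 48
merge d(28) and f(29): 57
merge 30 and 48: 78
merge 57 and 78: 135
Total encoded bits = sum of merged weights = 11 + 19 + 30 + 48 + 57 + 78 + 135 = 378.

378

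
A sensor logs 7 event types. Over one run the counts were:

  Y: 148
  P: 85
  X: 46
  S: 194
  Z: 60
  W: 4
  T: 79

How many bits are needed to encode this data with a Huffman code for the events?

Merge the two smallest weights repeatedly:
merge W(4) and X(46): 50
merge 50 and Z(60): 110
merge T(79) and P(85): 164
merge 110 and Y(148): 258
merge 164 and S(194): 358
merge 258 and 358: 616
The encoded length is the sum of every internal node's weight: 50 + 110 + 164 + 258 + 358 + 616 = 1556 bits.

1556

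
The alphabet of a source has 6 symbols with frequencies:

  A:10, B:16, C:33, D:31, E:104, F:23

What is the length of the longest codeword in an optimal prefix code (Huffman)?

4

Merge the two lowest-weight nodes at each step:
A(10) + B(16) → 26
F(23) + 26 → 49
D(31) + C(33) → 64
49 + 64 → 113
E(104) + 113 → 217
The rarest symbols sit at the bottom; the longest codeword is 4 bits.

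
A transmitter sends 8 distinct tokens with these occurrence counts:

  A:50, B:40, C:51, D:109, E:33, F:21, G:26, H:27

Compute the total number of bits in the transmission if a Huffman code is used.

Greedily combine the two least-frequent nodes:
F(21) + G(26) → 47
H(27) + E(33) → 60
B(40) + 47 → 87
A(50) + C(51) → 101
60 + 87 → 147
101 + D(109) → 210
147 + 210 → 357
Total encoded bits = sum of merged weights = 47 + 60 + 87 + 101 + 147 + 210 + 357 = 1009.

1009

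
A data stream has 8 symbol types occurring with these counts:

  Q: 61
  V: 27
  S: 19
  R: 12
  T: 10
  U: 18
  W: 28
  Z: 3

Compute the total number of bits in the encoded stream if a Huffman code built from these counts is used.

483

Merge the two smallest weights repeatedly:
Z(3) + T(10) → 13
R(12) + 13 → 25
U(18) + S(19) → 37
25 + V(27) → 52
W(28) + 37 → 65
52 + Q(61) → 113
65 + 113 → 178
Each symbol's bit-cost is frequency × depth; summing gives 483 bits (equivalently 13 + 25 + 37 + 52 + 65 + 113 + 178).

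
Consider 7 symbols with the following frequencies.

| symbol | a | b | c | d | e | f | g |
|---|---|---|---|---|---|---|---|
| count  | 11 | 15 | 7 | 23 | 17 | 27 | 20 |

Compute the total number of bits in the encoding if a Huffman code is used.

328

Greedily combine the two least-frequent nodes:
combine c(7), a(11) → 18
combine b(15), e(17) → 32
combine 18, g(20) → 38
combine d(23), f(27) → 50
combine 32, 38 → 70
combine 50, 70 → 120
Each symbol's bit-cost is frequency × depth; summing gives 328 bits (equivalently 18 + 32 + 38 + 50 + 70 + 120).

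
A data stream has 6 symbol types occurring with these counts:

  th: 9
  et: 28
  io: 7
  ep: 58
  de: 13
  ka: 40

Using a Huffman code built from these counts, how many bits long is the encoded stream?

Merge the two smallest weights repeatedly:
merge io(7) and th(9): 16
merge de(13) and 16: 29
merge et(28) and 29: 57
merge ka(40) and 57: 97
merge ep(58) and 97: 155
Each symbol's bit-cost is frequency × depth; summing gives 354 bits (equivalently 16 + 29 + 57 + 97 + 155).

354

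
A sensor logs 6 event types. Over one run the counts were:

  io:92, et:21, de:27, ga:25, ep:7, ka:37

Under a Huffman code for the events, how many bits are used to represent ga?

3

Repeatedly merge the two smallest:
ep(7) + et(21) → 28
ga(25) + de(27) → 52
28 + ka(37) → 65
52 + 65 → 117
io(92) + 117 → 209
The subtree containing ga is merged 3 times, so code length = 3.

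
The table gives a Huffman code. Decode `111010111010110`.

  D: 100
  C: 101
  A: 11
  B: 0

ACBACBAB

Read left to right; each codeword is recognised as soon as it completes (prefix code):
  11→A | 101→C | 0→B | 11→A | 101→C | 0→B | 11→A | 0→B
Decoded message: ACBACBAB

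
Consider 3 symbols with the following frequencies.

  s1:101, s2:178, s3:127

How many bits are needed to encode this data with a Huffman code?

Merge the two smallest weights repeatedly:
combine s1(101), s3(127) → 228
combine s2(178), 228 → 406
The encoded length is the sum of every internal node's weight: 228 + 406 = 634 bits.

634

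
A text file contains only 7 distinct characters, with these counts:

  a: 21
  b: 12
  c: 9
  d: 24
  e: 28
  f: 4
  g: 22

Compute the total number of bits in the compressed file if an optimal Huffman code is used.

321

Greedily combine the two least-frequent nodes:
combine f(4), c(9) → 13
combine b(12), 13 → 25
combine a(21), g(22) → 43
combine d(24), 25 → 49
combine e(28), 43 → 71
combine 49, 71 → 120
Each symbol's bit-cost is frequency × depth; summing gives 321 bits (equivalently 13 + 25 + 43 + 49 + 71 + 120).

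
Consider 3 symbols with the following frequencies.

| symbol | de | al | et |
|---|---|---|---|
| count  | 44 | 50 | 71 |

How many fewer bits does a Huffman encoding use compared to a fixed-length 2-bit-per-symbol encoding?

Fixed-length: 2 bits × 165 symbols = 330 bits.
Huffman merges:
merge de(44) and al(50): 94
merge et(71) and 94: 165
Huffman total = 94 + 165 = 259 bits.
Saving = 330 − 259 = 71 bits.

71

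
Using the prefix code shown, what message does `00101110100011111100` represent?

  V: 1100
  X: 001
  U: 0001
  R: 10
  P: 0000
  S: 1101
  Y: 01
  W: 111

Read left to right; each codeword is recognised as soon as it completes (prefix code):
  001→X | 01→Y | 1101→S | 0001→U | 111→W | 1100→V
Decoded message: XYSUWV

XYSUWV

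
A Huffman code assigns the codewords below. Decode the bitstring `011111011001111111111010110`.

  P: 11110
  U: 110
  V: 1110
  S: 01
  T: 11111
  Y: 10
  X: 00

SPUSTPYU

Read left to right; each codeword is recognised as soon as it completes (prefix code):
  01→S | 11110→P | 110→U | 01→S | 11111→T | 11110→P | 10→Y | 110→U
Decoded message: SPUSTPYU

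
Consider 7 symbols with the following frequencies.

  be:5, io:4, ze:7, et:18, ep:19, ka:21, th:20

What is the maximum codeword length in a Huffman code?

5

Merge the two lowest-weight nodes at each step:
io(4) + be(5) → 9
ze(7) + 9 → 16
16 + et(18) → 34
ep(19) + th(20) → 39
ka(21) + 34 → 55
39 + 55 → 94
Maximum depth reached is 5.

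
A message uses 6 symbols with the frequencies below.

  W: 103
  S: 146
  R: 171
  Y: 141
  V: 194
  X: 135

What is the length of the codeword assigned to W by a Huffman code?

3

Huffman merges, smallest pair first:
merge W(103) and X(135): 238
merge Y(141) and S(146): 287
merge R(171) and V(194): 365
merge 238 and 287: 525
merge 365 and 525: 890
W's leaf is at depth 3, giving a 3-bit codeword.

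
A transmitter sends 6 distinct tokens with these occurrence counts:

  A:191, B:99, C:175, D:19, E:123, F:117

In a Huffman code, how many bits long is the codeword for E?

2

Repeatedly merge the two smallest:
combine D(19), B(99) → 118
combine F(117), 118 → 235
combine E(123), C(175) → 298
combine A(191), 235 → 426
combine 298, 426 → 724
E's leaf is at depth 2, giving a 2-bit codeword.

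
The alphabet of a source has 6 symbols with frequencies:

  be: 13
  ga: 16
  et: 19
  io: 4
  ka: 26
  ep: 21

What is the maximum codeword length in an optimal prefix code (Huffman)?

Merge the two lowest-weight nodes at each step:
merge io(4) and be(13): 17
merge ga(16) and 17: 33
merge et(19) and ep(21): 40
merge ka(26) and 33: 59
merge 40 and 59: 99
The rarest symbols sit at the bottom; the longest codeword is 4 bits.

4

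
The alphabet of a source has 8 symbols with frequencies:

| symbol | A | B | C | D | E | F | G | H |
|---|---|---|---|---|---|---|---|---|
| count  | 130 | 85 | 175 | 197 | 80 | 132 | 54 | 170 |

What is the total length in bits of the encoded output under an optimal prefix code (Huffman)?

3006

Merge the two smallest weights repeatedly:
G(54) + E(80) → 134
B(85) + A(130) → 215
F(132) + 134 → 266
H(170) + C(175) → 345
D(197) + 215 → 412
266 + 345 → 611
412 + 611 → 1023
Each symbol's bit-cost is frequency × depth; summing gives 3006 bits (equivalently 134 + 215 + 266 + 345 + 412 + 611 + 1023).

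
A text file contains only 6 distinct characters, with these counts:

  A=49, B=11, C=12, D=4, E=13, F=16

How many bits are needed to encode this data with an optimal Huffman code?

232

Build the Huffman tree bottom-up:
combine D(4), B(11) → 15
combine C(12), E(13) → 25
combine 15, F(16) → 31
combine 25, 31 → 56
combine A(49), 56 → 105
The encoded length is the sum of every internal node's weight: 15 + 25 + 31 + 56 + 105 = 232 bits.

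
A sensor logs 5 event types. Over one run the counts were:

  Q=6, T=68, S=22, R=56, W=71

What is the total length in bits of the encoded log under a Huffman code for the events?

474

Build the Huffman tree bottom-up:
combine Q(6), S(22) → 28
combine 28, R(56) → 84
combine T(68), W(71) → 139
combine 84, 139 → 223
The encoded length is the sum of every internal node's weight: 28 + 84 + 139 + 223 = 474 bits.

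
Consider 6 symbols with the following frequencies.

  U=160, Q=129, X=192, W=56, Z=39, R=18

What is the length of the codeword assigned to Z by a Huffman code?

4

Build the tree from the bottom:
merge R(18) and Z(39): 57
merge W(56) and 57: 113
merge 113 and Q(129): 242
merge U(160) and X(192): 352
merge 242 and 352: 594
Z's leaf is at depth 4, giving a 4-bit codeword.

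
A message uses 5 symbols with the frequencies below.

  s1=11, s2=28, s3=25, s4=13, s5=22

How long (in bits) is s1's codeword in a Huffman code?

3

Repeatedly merge the two smallest:
merge s1(11) and s4(13): 24
merge s5(22) and 24: 46
merge s3(25) and s2(28): 53
merge 46 and 53: 99
s1 sits 3 levels below the root, so its codeword is 3 bits.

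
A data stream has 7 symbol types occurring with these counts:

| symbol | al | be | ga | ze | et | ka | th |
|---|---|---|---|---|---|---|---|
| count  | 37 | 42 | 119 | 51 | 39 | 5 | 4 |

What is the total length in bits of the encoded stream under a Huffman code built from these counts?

Build the Huffman tree bottom-up:
merge th(4) and ka(5): 9
merge 9 and al(37): 46
merge et(39) and be(42): 81
merge 46 and ze(51): 97
merge 81 and 97: 178
merge ga(119) and 178: 297
Each symbol's bit-cost is frequency × depth; summing gives 708 bits (equivalently 9 + 46 + 81 + 97 + 178 + 297).

708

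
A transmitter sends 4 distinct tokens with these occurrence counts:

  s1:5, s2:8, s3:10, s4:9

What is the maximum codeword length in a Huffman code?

2

Merge the two lowest-weight nodes at each step:
combine s1(5), s2(8) → 13
combine s4(9), s3(10) → 19
combine 13, 19 → 32
The first pair merged (s1, s2) ends up deepest, at depth 2.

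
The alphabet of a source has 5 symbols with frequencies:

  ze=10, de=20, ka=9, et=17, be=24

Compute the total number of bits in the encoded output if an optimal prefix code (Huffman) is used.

179

Greedily combine the two least-frequent nodes:
combine ka(9), ze(10) → 19
combine et(17), 19 → 36
combine de(20), be(24) → 44
combine 36, 44 → 80
The encoded length is the sum of every internal node's weight: 19 + 36 + 44 + 80 = 179 bits.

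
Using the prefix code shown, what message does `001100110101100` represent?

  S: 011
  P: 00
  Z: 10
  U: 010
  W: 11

Read left to right; each codeword is recognised as soon as it completes (prefix code):
  00→P | 11→W | 00→P | 11→W | 010→U | 11→W | 00→P
Decoded message: PWPWUWP

PWPWUWP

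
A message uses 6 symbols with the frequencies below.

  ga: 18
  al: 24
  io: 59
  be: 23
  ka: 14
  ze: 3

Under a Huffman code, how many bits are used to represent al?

3

Huffman merges, smallest pair first:
combine ze(3), ka(14) → 17
combine 17, ga(18) → 35
combine be(23), al(24) → 47
combine 35, 47 → 82
combine io(59), 82 → 141
The subtree containing al is merged 3 times, so code length = 3.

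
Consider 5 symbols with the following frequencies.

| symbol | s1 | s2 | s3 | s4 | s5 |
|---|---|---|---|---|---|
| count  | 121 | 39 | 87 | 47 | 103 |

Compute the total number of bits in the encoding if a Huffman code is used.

880

Merge the two smallest weights repeatedly:
merge s2(39) and s4(47): 86
merge 86 and s3(87): 173
merge s5(103) and s1(121): 224
merge 173 and 224: 397
The encoded length is the sum of every internal node's weight: 86 + 173 + 224 + 397 = 880 bits.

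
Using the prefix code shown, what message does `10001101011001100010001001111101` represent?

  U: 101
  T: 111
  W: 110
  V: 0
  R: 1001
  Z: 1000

Read left to right; each codeword is recognised as soon as it completes (prefix code):
  1000→Z | 110→W | 101→U | 1001→R | 1000→Z | 1000→Z | 1001→R | 111→T | 101→U
Decoded message: ZWURZZRTU

ZWURZZRTU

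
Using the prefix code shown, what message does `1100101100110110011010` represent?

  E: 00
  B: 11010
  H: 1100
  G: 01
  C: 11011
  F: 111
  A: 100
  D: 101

HDACEB

Read left to right; each codeword is recognised as soon as it completes (prefix code):
  1100→H | 101→D | 100→A | 11011→C | 00→E | 11010→B
Decoded message: HDACEB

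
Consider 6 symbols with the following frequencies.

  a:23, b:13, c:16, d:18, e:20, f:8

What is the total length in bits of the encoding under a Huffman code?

251

Greedily combine the two least-frequent nodes:
merge f(8) and b(13): 21
merge c(16) and d(18): 34
merge e(20) and 21: 41
merge a(23) and 34: 57
merge 41 and 57: 98
Each symbol's bit-cost is frequency × depth; summing gives 251 bits (equivalently 21 + 34 + 41 + 57 + 98).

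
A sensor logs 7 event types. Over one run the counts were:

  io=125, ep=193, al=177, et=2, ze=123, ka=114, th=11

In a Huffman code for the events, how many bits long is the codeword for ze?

Repeatedly merge the two smallest:
merge et(2) and th(11): 13
merge 13 and ka(114): 127
merge ze(123) and io(125): 248
merge 127 and al(177): 304
merge ep(193) and 248: 441
merge 304 and 441: 745
ze's leaf is at depth 3, giving a 3-bit codeword.

3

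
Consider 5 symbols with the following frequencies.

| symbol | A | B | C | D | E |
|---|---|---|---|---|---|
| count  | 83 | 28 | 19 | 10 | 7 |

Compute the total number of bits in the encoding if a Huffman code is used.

264

Merge the two smallest weights repeatedly:
combine E(7), D(10) → 17
combine 17, C(19) → 36
combine B(28), 36 → 64
combine 64, A(83) → 147
Total encoded bits = sum of merged weights = 17 + 36 + 64 + 147 = 264.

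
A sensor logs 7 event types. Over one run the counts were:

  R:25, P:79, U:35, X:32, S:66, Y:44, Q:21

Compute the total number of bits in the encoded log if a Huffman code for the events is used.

807

Merge the two smallest weights repeatedly:
combine Q(21), R(25) → 46
combine X(32), U(35) → 67
combine Y(44), 46 → 90
combine S(66), 67 → 133
combine P(79), 90 → 169
combine 133, 169 → 302
Each symbol's bit-cost is frequency × depth; summing gives 807 bits (equivalently 46 + 67 + 90 + 133 + 169 + 302).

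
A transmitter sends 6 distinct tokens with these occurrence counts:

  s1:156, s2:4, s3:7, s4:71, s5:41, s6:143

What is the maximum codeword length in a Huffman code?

5

Merge the two lowest-weight nodes at each step:
combine s2(4), s3(7) → 11
combine 11, s5(41) → 52
combine 52, s4(71) → 123
combine 123, s6(143) → 266
combine s1(156), 266 → 422
The first pair merged (s2, s3) ends up deepest, at depth 5.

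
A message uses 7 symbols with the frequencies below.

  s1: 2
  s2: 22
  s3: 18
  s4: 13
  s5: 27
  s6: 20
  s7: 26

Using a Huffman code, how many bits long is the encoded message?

Merge the two smallest weights repeatedly:
s1(2) + s4(13) → 15
15 + s3(18) → 33
s6(20) + s2(22) → 42
s7(26) + s5(27) → 53
33 + 42 → 75
53 + 75 → 128
The encoded length is the sum of every internal node's weight: 15 + 33 + 42 + 53 + 75 + 128 = 346 bits.

346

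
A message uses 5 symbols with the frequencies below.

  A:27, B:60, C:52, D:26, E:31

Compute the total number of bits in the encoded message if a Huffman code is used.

445

Build the Huffman tree bottom-up:
combine D(26), A(27) → 53
combine E(31), C(52) → 83
combine 53, B(60) → 113
combine 83, 113 → 196
Each symbol's bit-cost is frequency × depth; summing gives 445 bits (equivalently 53 + 83 + 113 + 196).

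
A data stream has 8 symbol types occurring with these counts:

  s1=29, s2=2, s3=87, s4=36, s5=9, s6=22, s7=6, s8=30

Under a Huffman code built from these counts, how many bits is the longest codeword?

6

Merge the two lowest-weight nodes at each step:
merge s2(2) and s7(6): 8
merge 8 and s5(9): 17
merge 17 and s6(22): 39
merge s1(29) and s8(30): 59
merge s4(36) and 39: 75
merge 59 and 75: 134
merge s3(87) and 134: 221
Maximum depth reached is 6.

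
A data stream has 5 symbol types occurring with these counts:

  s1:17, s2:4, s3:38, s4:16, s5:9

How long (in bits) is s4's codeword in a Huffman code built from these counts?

3

Huffman merges, smallest pair first:
combine s2(4), s5(9) → 13
combine 13, s4(16) → 29
combine s1(17), 29 → 46
combine s3(38), 46 → 84
s4's leaf is at depth 3, giving a 3-bit codeword.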